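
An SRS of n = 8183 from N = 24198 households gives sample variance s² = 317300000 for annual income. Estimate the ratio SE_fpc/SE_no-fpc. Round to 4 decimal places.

f = n/N = 8183/24198 = 0.33816844.
SE_no-fpc = √(s²/n) = 196.91498; SE_fpc = √((1−f)s²/n) = 160.19631.
Ratio = √(1−f) = 0.81353030.

0.8135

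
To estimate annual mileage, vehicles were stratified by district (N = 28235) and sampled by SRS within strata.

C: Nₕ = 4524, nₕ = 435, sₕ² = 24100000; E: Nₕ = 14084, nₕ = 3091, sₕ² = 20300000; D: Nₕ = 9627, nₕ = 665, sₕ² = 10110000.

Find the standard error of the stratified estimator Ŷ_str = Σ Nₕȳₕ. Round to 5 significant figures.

Var(Ŷ_str) = Σₕ Nₕ²(1 − fₕ)sₕ²/nₕ.
C: 4524²·(1 − 435/4524)·24100000/435 = 1.024867 × 10^12.
E: 14084²·(1 − 3091/14084)·20300000/3091 = 1.0168088 × 10^12.
D: 9627²·(1 − 665/9627)·10110000/665 = 1.3116725 × 10^12.
Sum = 3.3533483 × 10^12.
SE = √(3.3533483 × 10^12) = 1.8312 × 10^6.

1.8312 × 10^6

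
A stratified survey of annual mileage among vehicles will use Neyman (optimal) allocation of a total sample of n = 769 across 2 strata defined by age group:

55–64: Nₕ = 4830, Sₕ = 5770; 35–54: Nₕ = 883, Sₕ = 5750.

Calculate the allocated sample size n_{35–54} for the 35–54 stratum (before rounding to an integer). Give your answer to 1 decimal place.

118.5

Neyman allocation: nₕ = n·NₕSₕ / Σⱼ NⱼSⱼ.
Σ NⱼSⱼ = 4830·5770 + 883·5750 = 3.294635 × 10^7.
n_{35–54} = 769·883·5750 / (3.294635 × 10^7) = 118.5.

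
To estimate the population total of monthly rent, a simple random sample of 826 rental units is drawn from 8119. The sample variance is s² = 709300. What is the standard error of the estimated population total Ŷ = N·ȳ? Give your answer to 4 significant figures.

Var(Ŷ) = N²·Var(ȳ) = N²·(1 − n/N)·s²/n.
f = 826/8119 = 0.10173667; Var(ȳ) = 0.89826333·709300/826 = 771.35373.
Var(Ŷ) = 8119² · 771.35373 = 5.0846219 × 10^10.
SE(Ŷ) = √(5.0846219 × 10^10) = 225500.

225500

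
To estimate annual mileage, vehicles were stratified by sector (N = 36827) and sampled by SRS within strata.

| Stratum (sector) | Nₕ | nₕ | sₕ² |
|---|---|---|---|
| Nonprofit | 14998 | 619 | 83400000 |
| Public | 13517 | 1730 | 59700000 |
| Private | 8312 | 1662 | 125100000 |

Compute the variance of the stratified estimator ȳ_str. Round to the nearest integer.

Var(ȳ_str) = Σₕ Wₕ²(1 − fₕ)sₕ²/nₕ with Wₕ = Nₕ/N, N = 36827.
Nonprofit: Wₕ = 0.40725555; term = 0.40725555²·(1 − 0.04127217)·83400000/619 = 21424.207.
Public: Wₕ = 0.36704049; term = 0.36704049²·(1 − 0.12798698)·59700000/1730 = 4053.957.
Private: Wₕ = 0.22570397; term = 0.22570397²·(1 − 0.19995188)·125100000/1662 = 3067.7558.
Sum = 28545.92.

28546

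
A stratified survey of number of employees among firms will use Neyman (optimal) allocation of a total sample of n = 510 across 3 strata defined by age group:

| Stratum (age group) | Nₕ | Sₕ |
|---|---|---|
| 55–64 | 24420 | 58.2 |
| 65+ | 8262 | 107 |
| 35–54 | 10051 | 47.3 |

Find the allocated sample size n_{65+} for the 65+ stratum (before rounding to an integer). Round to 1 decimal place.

Neyman allocation: nₕ = n·NₕSₕ / Σⱼ NⱼSⱼ.
Σ NⱼSⱼ = 24420·58.2 + 8262·107 + 10051·47.3 = 2.7806903 × 10^6.
n_{65+} = 510·8262·107 / (2.7806903 × 10^6) = 162.1.

162.1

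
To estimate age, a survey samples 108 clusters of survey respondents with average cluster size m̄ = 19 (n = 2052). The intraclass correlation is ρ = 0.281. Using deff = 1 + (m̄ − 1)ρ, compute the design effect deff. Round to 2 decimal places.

deff = 1 + (19 − 1)·0.281 = 1 + 5.058 = 6.058.

6.06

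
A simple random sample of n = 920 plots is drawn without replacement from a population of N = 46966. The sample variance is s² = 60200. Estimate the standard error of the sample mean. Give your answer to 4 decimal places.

Under SRS without replacement, Var(ȳ) = (1 − f)·s²/n with f = n/N = 920/46966 = 0.01958864.
Var(ȳ) = (1 − 0.01958864)·60200/920 = 0.98041136·65.434783 = 64.153004.
SE(ȳ) = √(64.153004) = 8.0096.

8.0096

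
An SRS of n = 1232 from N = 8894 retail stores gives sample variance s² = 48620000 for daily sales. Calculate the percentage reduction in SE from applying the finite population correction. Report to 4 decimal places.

7.1841

f = n/N = 1232/8894 = 0.13852035.
SE_no-fpc = √(s²/n) = 198.6562; SE_fpc = √((1−f)s²/n) = 184.3846.
Ratio = √(1−f) = 0.92815928. Reduction = 100·(1 − 0.92815928) = 7.1841%.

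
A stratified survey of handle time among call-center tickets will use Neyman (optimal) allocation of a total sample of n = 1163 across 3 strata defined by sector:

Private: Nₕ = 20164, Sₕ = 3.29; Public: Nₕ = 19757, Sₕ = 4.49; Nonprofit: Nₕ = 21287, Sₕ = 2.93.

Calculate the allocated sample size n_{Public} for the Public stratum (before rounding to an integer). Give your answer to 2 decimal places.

474.51

Neyman allocation: nₕ = n·NₕSₕ / Σⱼ NⱼSⱼ.
Σ NⱼSⱼ = 20164·3.29 + 19757·4.49 + 21287·2.93 = 217419.4.
n_{Public} = 1163·19757·4.49 / 217419.4 = 474.51.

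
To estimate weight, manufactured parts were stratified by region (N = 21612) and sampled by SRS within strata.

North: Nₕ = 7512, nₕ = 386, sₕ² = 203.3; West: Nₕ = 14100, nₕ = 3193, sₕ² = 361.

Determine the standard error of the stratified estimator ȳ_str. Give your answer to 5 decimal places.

0.31239

Var(ȳ_str) = Σₕ Wₕ²(1 − fₕ)sₕ²/nₕ with Wₕ = Nₕ/N, N = 21612.
North: Wₕ = 0.34758468; term = 0.34758468²·(1 − 0.05138445)·203.3/386 = 0.060361713.
West: Wₕ = 0.65241532; term = 0.65241532²·(1 − 0.22645390)·361/3193 = 0.037225693.
Sum = 0.097587406.
SE = √(0.097587406) = 0.31239.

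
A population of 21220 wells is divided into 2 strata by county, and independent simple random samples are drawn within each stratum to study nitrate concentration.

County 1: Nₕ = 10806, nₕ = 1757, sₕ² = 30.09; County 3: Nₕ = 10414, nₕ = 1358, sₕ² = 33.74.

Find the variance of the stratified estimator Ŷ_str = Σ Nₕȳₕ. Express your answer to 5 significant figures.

Var(Ŷ_str) = Σₕ Nₕ²(1 − fₕ)sₕ²/nₕ.
County 1: 10806²·(1 − 1757/10806)·30.09/1757 = 1.6746189 × 10^6.
County 3: 10414²·(1 − 1358/10414)·33.74/1358 = 2.3431457 × 10^6.
Sum = 4.0177646 × 10^6.

4.0178 × 10^6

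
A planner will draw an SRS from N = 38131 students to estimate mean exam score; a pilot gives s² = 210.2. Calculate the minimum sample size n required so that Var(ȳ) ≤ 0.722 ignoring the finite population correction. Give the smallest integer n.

292

Without fpc, n₀ = s²/D = 210.2/0.722 = 291.1357.
Rounding up, n = 292.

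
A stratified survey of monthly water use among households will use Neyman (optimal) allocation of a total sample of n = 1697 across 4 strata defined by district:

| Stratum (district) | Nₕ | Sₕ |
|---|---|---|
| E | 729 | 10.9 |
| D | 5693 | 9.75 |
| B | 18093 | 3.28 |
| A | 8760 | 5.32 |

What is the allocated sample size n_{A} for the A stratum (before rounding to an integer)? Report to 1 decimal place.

466.9

Neyman allocation: nₕ = n·NₕSₕ / Σⱼ NⱼSⱼ.
Σ NⱼSⱼ = 729·10.9 + 5693·9.75 + 18093·3.28 + 8760·5.32 = 169401.09.
n_{A} = 1697·8760·5.32 / 169401.09 = 466.9.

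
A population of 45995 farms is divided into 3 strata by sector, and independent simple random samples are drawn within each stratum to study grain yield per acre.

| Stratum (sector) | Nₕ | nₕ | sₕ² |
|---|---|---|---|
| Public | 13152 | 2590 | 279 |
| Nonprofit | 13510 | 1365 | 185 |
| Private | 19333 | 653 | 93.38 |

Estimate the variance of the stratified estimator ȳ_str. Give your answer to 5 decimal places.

0.04200

Var(ȳ_str) = Σₕ Wₕ²(1 − fₕ)sₕ²/nₕ with Wₕ = Nₕ/N, N = 45995.
Public: Wₕ = 0.28594412; term = 0.28594412²·(1 − 0.19692822)·279/2590 = 0.007073285.
Nonprofit: Wₕ = 0.29372758; term = 0.29372758²·(1 − 0.10103627)·185/1365 = 0.010511645.
Private: Wₕ = 0.42032830; term = 0.42032830²·(1 − 0.03377644)·93.38/653 = 0.024411562.
Sum = 0.041996492.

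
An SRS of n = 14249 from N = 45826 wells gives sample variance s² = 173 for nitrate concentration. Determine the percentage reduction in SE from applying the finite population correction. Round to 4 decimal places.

16.9902

f = n/N = 14249/45826 = 0.31093702.
SE_no-fpc = √(s²/n) = 0.11018713; SE_fpc = √((1−f)s²/n) = 0.091466133.
Ratio = √(1−f) = 0.83009817. Reduction = 100·(1 − 0.83009817) = 16.9902%.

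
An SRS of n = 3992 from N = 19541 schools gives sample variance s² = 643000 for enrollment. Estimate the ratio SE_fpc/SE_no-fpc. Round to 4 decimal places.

0.8920

f = n/N = 3992/19541 = 0.20428842.
SE_no-fpc = √(s²/n) = 12.69142; SE_fpc = √((1−f)s²/n) = 11.321085.
Ratio = √(1−f) = 0.89202667.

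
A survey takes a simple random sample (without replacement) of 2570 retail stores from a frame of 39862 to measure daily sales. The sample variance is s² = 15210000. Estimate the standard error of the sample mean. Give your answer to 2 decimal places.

74.41

Under SRS without replacement, Var(ȳ) = (1 − f)·s²/n with f = n/N = 2570/39862 = 0.06447243.
Var(ȳ) = (1 − 0.06447243)·15210000/2570 = 0.93552757·5918.2879 = 5536.7215.
SE(ȳ) = √(5536.7215) = 74.41.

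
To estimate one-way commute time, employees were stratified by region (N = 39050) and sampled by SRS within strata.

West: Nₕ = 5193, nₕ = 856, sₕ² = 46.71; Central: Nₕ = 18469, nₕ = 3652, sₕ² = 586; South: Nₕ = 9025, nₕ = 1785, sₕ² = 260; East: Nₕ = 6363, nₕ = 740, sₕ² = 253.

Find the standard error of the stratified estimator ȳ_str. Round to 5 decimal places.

Var(ȳ_str) = Σₕ Wₕ²(1 − fₕ)sₕ²/nₕ with Wₕ = Nₕ/N, N = 39050.
West: Wₕ = 0.13298335; term = 0.13298335²·(1 − 0.16483728)·46.71/856 = 8.0593826 × 10^-4.
Central: Wₕ = 0.47295775; term = 0.47295775²·(1 − 0.19773675)·586/3652 = 0.028795753.
South: Wₕ = 0.23111396; term = 0.23111396²·(1 − 0.19778393)·260/1785 = 0.0062413542.
East: Wₕ = 0.16294494; term = 0.16294494²·(1 − 0.11629734)·253/740 = 0.0080218905.
Sum = 0.043864936.
SE = √(0.043864936) = 0.20944.

0.20944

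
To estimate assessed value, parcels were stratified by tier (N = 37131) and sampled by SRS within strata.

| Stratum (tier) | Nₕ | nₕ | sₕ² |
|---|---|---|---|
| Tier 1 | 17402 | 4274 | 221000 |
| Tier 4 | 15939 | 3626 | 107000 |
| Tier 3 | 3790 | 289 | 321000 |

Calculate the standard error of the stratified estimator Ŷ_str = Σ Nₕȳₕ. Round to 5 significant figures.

179840

Var(Ŷ_str) = Σₕ Nₕ²(1 − fₕ)sₕ²/nₕ.
Tier 1: 17402²·(1 − 4274/17402)·221000/4274 = 1.1812872 × 10^10.
Tier 4: 15939²·(1 − 3626/15939)·107000/3626 = 5.7913649 × 10^9.
Tier 3: 3790²·(1 − 289/3790)·321000/289 = 1.4737999 × 10^10.
Sum = 3.2342236 × 10^10.
SE = √(3.2342236 × 10^10) = 179840.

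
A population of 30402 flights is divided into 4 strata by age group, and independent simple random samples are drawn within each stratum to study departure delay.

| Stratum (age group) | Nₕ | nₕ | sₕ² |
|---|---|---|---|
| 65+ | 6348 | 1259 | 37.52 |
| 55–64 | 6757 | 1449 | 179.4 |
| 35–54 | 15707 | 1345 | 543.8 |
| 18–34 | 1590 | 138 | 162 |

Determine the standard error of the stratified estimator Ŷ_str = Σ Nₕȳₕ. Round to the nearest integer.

Var(Ŷ_str) = Σₕ Nₕ²(1 − fₕ)sₕ²/nₕ.
65+: 6348²·(1 − 1259/6348)·37.52/1259 = 962734.35.
55–64: 6757²·(1 − 1449/6757)·179.4/1449 = 4.4405717 × 10^6.
35–54: 15707²·(1 − 1345/15707)·543.8/1345 = 9.1206352 × 10^7.
18–34: 1590²·(1 − 138/1590)·162/138 = 2.7101896 × 10^6.
Sum = 9.9319848 × 10^7.
SE = √(9.9319848 × 10^7) = 9966.

9966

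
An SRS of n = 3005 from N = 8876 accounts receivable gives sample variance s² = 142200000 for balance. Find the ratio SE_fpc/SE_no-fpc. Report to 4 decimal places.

f = n/N = 3005/8876 = 0.33855340.
SE_no-fpc = √(s²/n) = 217.53421; SE_fpc = √((1−f)s²/n) = 176.91919.
Ratio = √(1−f) = 0.81329367.

0.8133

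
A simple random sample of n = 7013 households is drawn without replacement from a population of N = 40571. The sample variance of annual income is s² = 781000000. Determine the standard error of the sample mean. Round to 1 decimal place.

303.5

Under SRS without replacement, Var(ȳ) = (1 − f)·s²/n with f = n/N = 7013/40571 = 0.17285746.
Var(ȳ) = (1 − 0.17285746)·781000000/7013 = 0.82714254·111364.61 = 92114.405.
SE(ȳ) = √(92114.405) = 303.5.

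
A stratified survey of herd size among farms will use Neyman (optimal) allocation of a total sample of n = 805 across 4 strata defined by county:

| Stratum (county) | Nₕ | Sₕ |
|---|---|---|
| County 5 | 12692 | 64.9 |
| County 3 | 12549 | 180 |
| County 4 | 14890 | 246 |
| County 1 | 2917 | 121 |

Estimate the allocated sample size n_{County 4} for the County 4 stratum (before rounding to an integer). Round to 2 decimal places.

415.40

Neyman allocation: nₕ = n·NₕSₕ / Σⱼ NⱼSⱼ.
Σ NⱼSⱼ = 12692·64.9 + 12549·180 + 14890·246 + 2917·121 = 7.0984278 × 10^6.
n_{County 4} = 805·14890·246 / (7.0984278 × 10^6) = 415.40.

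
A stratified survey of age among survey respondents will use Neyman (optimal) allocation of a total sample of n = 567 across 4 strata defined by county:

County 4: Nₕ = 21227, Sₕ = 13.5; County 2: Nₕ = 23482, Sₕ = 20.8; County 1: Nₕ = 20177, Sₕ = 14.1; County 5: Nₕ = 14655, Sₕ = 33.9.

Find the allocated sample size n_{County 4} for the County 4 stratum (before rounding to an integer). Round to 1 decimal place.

Neyman allocation: nₕ = n·NₕSₕ / Σⱼ NⱼSⱼ.
Σ NⱼSⱼ = 21227·13.5 + 23482·20.8 + 20177·14.1 + 14655·33.9 = 1.5562903 × 10^6.
n_{County 4} = 567·21227·13.5 / (1.5562903 × 10^6) = 104.4.

104.4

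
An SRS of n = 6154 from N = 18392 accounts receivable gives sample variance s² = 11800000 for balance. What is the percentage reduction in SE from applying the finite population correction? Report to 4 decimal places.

f = n/N = 6154/18392 = 0.33460200.
SE_no-fpc = √(s²/n) = 43.788721; SE_fpc = √((1−f)s²/n) = 35.719305.
Ratio = √(1−f) = 0.81571931. Reduction = 100·(1 − 0.81571931) = 18.4281%.

18.4281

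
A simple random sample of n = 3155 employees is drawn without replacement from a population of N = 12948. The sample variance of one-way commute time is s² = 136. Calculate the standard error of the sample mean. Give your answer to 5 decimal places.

0.18056

Under SRS without replacement, Var(ȳ) = (1 − f)·s²/n with f = n/N = 3155/12948 = 0.24366698.
Var(ȳ) = (1 − 0.24366698)·136/3155 = 0.75633302·0.043106181 = 0.032602628.
SE(ȳ) = √(0.032602628) = 0.18056.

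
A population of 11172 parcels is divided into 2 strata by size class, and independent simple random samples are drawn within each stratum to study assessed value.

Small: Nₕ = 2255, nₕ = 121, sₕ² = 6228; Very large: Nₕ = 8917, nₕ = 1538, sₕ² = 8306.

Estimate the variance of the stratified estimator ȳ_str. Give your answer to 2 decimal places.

Var(ȳ_str) = Σₕ Wₕ²(1 − fₕ)sₕ²/nₕ with Wₕ = Nₕ/N, N = 11172.
Small: Wₕ = 0.20184390; term = 0.20184390²·(1 − 0.05365854)·6228/121 = 1.98446.
Very large: Wₕ = 0.79815610; term = 0.79815610²·(1 − 0.17247953)·8306/1538 = 2.8470167.
Sum = 4.8314767.

4.83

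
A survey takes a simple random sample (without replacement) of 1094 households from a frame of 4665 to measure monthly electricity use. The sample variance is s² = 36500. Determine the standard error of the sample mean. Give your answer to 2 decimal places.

Under SRS without replacement, Var(ȳ) = (1 − f)·s²/n with f = n/N = 1094/4665 = 0.23451233.
Var(ȳ) = (1 − 0.23451233)·36500/1094 = 0.76548767·33.363803 = 25.53958.
SE(ȳ) = √(25.53958) = 5.05.

5.05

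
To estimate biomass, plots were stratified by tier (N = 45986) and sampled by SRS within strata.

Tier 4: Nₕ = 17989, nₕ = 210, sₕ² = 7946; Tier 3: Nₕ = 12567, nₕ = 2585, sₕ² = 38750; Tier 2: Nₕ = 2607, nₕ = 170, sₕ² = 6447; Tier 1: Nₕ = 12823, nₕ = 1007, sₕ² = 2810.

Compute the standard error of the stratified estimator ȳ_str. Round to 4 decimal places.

2.6317

Var(ȳ_str) = Σₕ Wₕ²(1 − fₕ)sₕ²/nₕ with Wₕ = Nₕ/N, N = 45986.
Tier 4: Wₕ = 0.39118427; term = 0.39118427²·(1 − 0.01167380)·7946/210 = 5.7225863.
Tier 3: Wₕ = 0.27327882; term = 0.27327882²·(1 − 0.20569746)·38750/2585 = 0.88921969.
Tier 2: Wₕ = 0.05669117; term = 0.05669117²·(1 − 0.06520905)·6447/170 = 0.11393418.
Tier 1: Wₕ = 0.27884574; term = 0.27884574²·(1 − 0.07853077)·2810/1007 = 0.19993356.
Sum = 6.9256737.
SE = √(6.9256737) = 2.6317.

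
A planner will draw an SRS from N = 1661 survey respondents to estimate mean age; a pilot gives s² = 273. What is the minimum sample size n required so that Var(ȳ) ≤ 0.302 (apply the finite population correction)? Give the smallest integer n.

Without fpc, n₀ = s²/D = 273/0.302 = 903.9735.
With fpc, (1 − n/N)·s²/n ≤ D requires n ≥ n₀/(1 + n₀/N) = 903.9735/(1 + 903.9735/1661) = 585.3862.
Rounding up, n = 586.

586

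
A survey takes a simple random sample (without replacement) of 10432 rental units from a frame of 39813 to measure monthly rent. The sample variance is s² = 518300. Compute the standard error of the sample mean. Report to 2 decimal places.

6.06

Under SRS without replacement, Var(ȳ) = (1 − f)·s²/n with f = n/N = 10432/39813 = 0.26202497.
Var(ȳ) = (1 − 0.26202497)·518300/10432 = 0.73797503·49.683666 = 36.665305.
SE(ȳ) = √(36.665305) = 6.06.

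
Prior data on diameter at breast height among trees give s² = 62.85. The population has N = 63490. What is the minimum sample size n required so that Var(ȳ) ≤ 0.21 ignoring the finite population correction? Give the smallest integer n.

Without fpc, n₀ = s²/D = 62.85/0.21 = 299.2857.
Rounding up, n = 300.

300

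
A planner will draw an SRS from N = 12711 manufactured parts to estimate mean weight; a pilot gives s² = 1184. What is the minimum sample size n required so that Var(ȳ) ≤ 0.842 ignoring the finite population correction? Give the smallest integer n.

Without fpc, n₀ = s²/D = 1184/0.842 = 1406.1758.
Rounding up, n = 1407.

1407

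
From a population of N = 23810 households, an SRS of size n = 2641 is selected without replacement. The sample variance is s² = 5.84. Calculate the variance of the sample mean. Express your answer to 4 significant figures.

0.001966

Under SRS without replacement, Var(ȳ) = (1 − f)·s²/n with f = n/N = 2641/23810 = 0.11091978.
Var(ȳ) = (1 − 0.11091978)·5.84/2641 = 0.88908022·0.0022112836 = 0.0019660085.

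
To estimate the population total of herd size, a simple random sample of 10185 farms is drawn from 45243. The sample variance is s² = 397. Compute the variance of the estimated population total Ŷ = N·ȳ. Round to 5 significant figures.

Var(Ŷ) = N²·Var(ȳ) = N²·(1 − n/N)·s²/n.
f = 10185/45243 = 0.22511770; Var(ȳ) = 0.77488230·397/10185 = 0.030204052.
Var(Ŷ) = 45243² · 0.030204052 = 6.1825551 × 10^7.

6.1826 × 10^7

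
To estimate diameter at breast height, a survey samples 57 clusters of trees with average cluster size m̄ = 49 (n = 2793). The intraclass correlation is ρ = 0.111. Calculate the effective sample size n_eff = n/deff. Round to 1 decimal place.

441.4

deff = 1 + (49 − 1)·0.111 = 1 + 5.328 = 6.328.
n_eff = 2793 / 6.328 = 441.4.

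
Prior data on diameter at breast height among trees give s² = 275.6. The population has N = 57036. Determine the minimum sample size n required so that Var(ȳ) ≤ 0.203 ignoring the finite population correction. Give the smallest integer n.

1358

Without fpc, n₀ = s²/D = 275.6/0.203 = 1357.6355.
Rounding up, n = 1358.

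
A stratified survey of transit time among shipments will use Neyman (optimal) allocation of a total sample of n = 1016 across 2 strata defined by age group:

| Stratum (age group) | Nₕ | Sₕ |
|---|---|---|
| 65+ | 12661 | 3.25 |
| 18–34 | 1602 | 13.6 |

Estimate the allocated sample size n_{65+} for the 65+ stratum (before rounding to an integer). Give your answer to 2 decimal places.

Neyman allocation: nₕ = n·NₕSₕ / Σⱼ NⱼSⱼ.
Σ NⱼSⱼ = 12661·3.25 + 1602·13.6 = 62935.45.
n_{65+} = 1016·12661·3.25 / 62935.45 = 664.28.

664.28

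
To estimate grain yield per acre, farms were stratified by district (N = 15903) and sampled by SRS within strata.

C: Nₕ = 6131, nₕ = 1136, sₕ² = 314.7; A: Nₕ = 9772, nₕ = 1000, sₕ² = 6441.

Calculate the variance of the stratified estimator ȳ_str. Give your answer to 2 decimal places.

2.22

Var(ȳ_str) = Σₕ Wₕ²(1 − fₕ)sₕ²/nₕ with Wₕ = Nₕ/N, N = 15903.
C: Wₕ = 0.38552474; term = 0.38552474²·(1 − 0.18528788)·314.7/1136 = 0.033544946.
A: Wₕ = 0.61447526; term = 0.61447526²·(1 − 0.10233320)·6441/1000 = 2.1831183.
Sum = 2.2166632.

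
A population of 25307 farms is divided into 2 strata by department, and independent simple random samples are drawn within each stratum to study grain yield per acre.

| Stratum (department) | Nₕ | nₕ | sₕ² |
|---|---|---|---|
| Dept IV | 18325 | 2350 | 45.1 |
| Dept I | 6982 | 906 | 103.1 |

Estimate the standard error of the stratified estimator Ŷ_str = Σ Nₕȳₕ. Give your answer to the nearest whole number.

3232

Var(Ŷ_str) = Σₕ Nₕ²(1 − fₕ)sₕ²/nₕ.
Dept IV: 18325²·(1 − 2350/18325)·45.1/2350 = 5.6181526 × 10^6.
Dept I: 6982²·(1 − 906/6982)·103.1/906 = 4.8275644 × 10^6.
Sum = 1.0445717 × 10^7.
SE = √(1.0445717 × 10^7) = 3232.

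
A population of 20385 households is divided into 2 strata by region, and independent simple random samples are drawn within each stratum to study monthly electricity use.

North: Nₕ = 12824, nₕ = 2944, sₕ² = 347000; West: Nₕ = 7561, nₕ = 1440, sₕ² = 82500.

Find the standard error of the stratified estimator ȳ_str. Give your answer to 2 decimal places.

Var(ȳ_str) = Σₕ Wₕ²(1 − fₕ)sₕ²/nₕ with Wₕ = Nₕ/N, N = 20385.
North: Wₕ = 0.62909002; term = 0.62909002²·(1 − 0.22956956)·347000/2944 = 35.937734.
West: Wₕ = 0.37090998; term = 0.37090998²·(1 − 0.19045100)·82500/1440 = 6.3807487.
Sum = 42.318483.
SE = √(42.318483) = 6.51.

6.51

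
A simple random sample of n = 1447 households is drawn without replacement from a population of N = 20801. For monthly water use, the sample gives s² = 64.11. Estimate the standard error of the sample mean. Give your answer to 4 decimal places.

0.2030

Under SRS without replacement, Var(ȳ) = (1 − f)·s²/n with f = n/N = 1447/20801 = 0.06956396.
Var(ȳ) = (1 − 0.06956396)·64.11/1447 = 0.93043604·0.04430546 = 0.041223396.
SE(ȳ) = √(0.041223396) = 0.2030.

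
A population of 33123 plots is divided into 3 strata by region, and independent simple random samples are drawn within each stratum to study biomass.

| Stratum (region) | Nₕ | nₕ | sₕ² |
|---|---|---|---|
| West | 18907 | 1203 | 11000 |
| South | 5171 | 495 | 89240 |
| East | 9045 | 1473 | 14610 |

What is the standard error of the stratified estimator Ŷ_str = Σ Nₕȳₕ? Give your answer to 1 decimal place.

89995.4

Var(Ŷ_str) = Σₕ Nₕ²(1 − fₕ)sₕ²/nₕ.
West: 18907²·(1 − 1203/18907)·11000/1203 = 3.0607023 × 10^9.
South: 5171²·(1 − 495/5171)·89240/495 = 4.359166 × 10^9.
East: 9045²·(1 − 1473/9045)·14610/1473 = 6.7930787 × 10^8.
Sum = 8.0991762 × 10^9.
SE = √(8.0991762 × 10^9) = 89995.4.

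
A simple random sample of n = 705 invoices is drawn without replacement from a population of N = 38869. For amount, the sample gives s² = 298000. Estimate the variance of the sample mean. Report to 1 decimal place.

415.0

Under SRS without replacement, Var(ȳ) = (1 − f)·s²/n with f = n/N = 705/38869 = 0.01813785.
Var(ȳ) = (1 − 0.01813785)·298000/705 = 0.98186215·422.69504 = 415.02826.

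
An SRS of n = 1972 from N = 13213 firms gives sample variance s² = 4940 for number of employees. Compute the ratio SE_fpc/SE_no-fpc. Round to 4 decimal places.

0.9224

f = n/N = 1972/13213 = 0.14924695.
SE_no-fpc = √(s²/n) = 1.5827416; SE_fpc = √((1−f)s²/n) = 1.4598619.
Ratio = √(1−f) = 0.92236275.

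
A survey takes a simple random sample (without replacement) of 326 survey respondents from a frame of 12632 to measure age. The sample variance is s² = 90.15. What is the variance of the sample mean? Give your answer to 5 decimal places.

0.26940

Under SRS without replacement, Var(ȳ) = (1 − f)·s²/n with f = n/N = 326/12632 = 0.02580747.
Var(ȳ) = (1 − 0.02580747)·90.15/326 = 0.97419253·0.27653374 = 0.26939711.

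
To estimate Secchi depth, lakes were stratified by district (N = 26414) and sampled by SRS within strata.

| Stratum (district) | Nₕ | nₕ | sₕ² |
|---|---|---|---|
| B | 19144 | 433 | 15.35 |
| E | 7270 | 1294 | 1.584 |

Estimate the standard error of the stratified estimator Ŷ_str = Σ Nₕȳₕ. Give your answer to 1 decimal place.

Var(Ŷ_str) = Σₕ Nₕ²(1 − fₕ)sₕ²/nₕ.
B: 19144²·(1 − 433/19144)·15.35/433 = 1.2698434 × 10^7.
E: 7270²·(1 − 1294/7270)·1.584/1294 = 53182.151.
Sum = 1.2751616 × 10^7.
SE = √(1.2751616 × 10^7) = 3570.9.

3570.9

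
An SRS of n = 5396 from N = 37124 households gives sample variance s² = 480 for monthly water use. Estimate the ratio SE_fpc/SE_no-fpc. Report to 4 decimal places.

0.9245

f = n/N = 5396/37124 = 0.14535072.
SE_no-fpc = √(s²/n) = 0.29825288; SE_fpc = √((1−f)s²/n) = 0.27572657.
Ratio = √(1−f) = 0.92447244.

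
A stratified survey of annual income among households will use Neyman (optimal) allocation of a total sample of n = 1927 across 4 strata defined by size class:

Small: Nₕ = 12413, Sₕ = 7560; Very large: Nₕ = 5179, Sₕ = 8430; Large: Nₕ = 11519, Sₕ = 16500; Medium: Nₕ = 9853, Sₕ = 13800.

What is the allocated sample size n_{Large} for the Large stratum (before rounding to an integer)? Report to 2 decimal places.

Neyman allocation: nₕ = n·NₕSₕ / Σⱼ NⱼSⱼ.
Σ NⱼSⱼ = 12413·7560 + 5179·8430 + 11519·16500 + 9853·13800 = 4.6353615 × 10^8.
n_{Large} = 1927·11519·16500 / (4.6353615 × 10^8) = 790.13.

790.13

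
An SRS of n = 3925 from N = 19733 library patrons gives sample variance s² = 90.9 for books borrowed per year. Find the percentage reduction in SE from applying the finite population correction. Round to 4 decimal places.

f = n/N = 3925/19733 = 0.19890539.
SE_no-fpc = √(s²/n) = 0.15218159; SE_fpc = √((1−f)s²/n) = 0.13620844.
Ratio = √(1−f) = 0.89503889. Reduction = 100·(1 − 0.89503889) = 10.4961%.

10.4961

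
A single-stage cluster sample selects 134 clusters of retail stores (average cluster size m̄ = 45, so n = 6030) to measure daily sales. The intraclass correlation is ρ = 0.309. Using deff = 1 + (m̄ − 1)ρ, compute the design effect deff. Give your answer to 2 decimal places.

deff = 1 + (45 − 1)·0.309 = 1 + 13.596 = 14.596.

14.60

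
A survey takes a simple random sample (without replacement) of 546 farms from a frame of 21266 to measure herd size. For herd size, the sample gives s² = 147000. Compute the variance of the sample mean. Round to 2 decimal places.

262.32

Under SRS without replacement, Var(ȳ) = (1 − f)·s²/n with f = n/N = 546/21266 = 0.02567479.
Var(ȳ) = (1 − 0.02567479)·147000/546 = 0.97432521·269.23077 = 262.31833.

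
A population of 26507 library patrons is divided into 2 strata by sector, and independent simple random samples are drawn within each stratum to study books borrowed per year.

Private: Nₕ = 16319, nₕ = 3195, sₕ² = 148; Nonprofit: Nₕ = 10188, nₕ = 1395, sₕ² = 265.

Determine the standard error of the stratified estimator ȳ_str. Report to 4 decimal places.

0.1958

Var(ȳ_str) = Σₕ Wₕ²(1 − fₕ)sₕ²/nₕ with Wₕ = Nₕ/N, N = 26507.
Private: Wₕ = 0.61564870; term = 0.61564870²·(1 − 0.19578406)·148/3195 = 0.01411983.
Nonprofit: Wₕ = 0.38435130; term = 0.38435130²·(1 − 0.13692580)·265/1395 = 0.024220133.
Sum = 0.038339963.
SE = √(0.038339963) = 0.1958.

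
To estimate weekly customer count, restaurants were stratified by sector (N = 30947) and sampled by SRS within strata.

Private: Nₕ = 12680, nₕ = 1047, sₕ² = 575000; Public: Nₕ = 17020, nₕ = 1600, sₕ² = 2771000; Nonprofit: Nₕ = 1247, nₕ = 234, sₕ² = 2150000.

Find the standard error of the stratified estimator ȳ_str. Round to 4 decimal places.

23.9019

Var(ȳ_str) = Σₕ Wₕ²(1 − fₕ)sₕ²/nₕ with Wₕ = Nₕ/N, N = 30947.
Private: Wₕ = 0.40973277; term = 0.40973277²·(1 − 0.08257098)·575000/1047 = 84.585327.
Public: Wₕ = 0.54997253; term = 0.54997253²·(1 − 0.09400705)·2771000/1600 = 474.59522.
Nonprofit: Wₕ = 0.04029470; term = 0.04029470²·(1 − 0.18765036)·2150000/234 = 12.118849.
Sum = 571.2994.
SE = √(571.2994) = 23.9019.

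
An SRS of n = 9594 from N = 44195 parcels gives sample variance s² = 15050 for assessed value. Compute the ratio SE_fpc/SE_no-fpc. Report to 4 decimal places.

f = n/N = 9594/44195 = 0.21708338.
SE_no-fpc = √(s²/n) = 1.2524731; SE_fpc = √((1−f)s²/n) = 1.1082204.
Ratio = √(1−f) = 0.88482576.

0.8848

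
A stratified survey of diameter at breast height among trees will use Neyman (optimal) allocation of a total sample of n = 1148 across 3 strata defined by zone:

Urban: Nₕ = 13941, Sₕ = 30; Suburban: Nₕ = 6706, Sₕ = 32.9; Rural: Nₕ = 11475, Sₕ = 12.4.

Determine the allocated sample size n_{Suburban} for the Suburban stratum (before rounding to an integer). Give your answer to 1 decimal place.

Neyman allocation: nₕ = n·NₕSₕ / Σⱼ NⱼSⱼ.
Σ NⱼSⱼ = 13941·30 + 6706·32.9 + 11475·12.4 = 781147.4.
n_{Suburban} = 1148·6706·32.9 / 781147.4 = 324.2.

324.2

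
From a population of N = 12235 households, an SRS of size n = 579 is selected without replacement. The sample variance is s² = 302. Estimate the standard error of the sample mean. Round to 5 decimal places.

Under SRS without replacement, Var(ȳ) = (1 − f)·s²/n with f = n/N = 579/12235 = 0.04732325.
Var(ȳ) = (1 − 0.04732325)·302/579 = 0.95267675·0.52158895 = 0.49690566.
SE(ȳ) = √(0.49690566) = 0.70492.

0.70492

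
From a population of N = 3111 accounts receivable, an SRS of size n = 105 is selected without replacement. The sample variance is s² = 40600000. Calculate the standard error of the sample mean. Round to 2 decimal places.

611.24

Under SRS without replacement, Var(ȳ) = (1 − f)·s²/n with f = n/N = 105/3111 = 0.03375121.
Var(ȳ) = (1 − 0.03375121)·40600000/105 = 0.96624879·386666.67 = 373616.2.
SE(ȳ) = √(373616.2) = 611.24.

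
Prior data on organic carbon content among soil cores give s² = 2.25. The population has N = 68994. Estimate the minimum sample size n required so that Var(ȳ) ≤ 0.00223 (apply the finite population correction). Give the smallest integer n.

Without fpc, n₀ = s²/D = 2.25/0.00223 = 1008.9686.
With fpc, (1 − n/N)·s²/n ≤ D requires n ≥ n₀/(1 + n₀/N) = 1008.9686/(1 + 1008.9686/68994) = 994.4261.
Rounding up, n = 995.

995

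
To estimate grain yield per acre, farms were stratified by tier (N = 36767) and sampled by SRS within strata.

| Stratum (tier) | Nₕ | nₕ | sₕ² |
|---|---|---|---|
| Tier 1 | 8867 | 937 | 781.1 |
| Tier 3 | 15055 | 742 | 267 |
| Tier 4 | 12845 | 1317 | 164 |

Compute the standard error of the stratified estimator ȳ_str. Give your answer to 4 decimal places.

0.3382

Var(ȳ_str) = Σₕ Wₕ²(1 − fₕ)sₕ²/nₕ with Wₕ = Nₕ/N, N = 36767.
Tier 1: Wₕ = 0.24116735; term = 0.24116735²·(1 − 0.10567272)·781.1/937 = 0.043361126.
Tier 3: Wₕ = 0.40947045; term = 0.40947045²·(1 − 0.04928595)·267/742 = 0.057359109.
Tier 4: Wₕ = 0.34936220; term = 0.34936220²·(1 − 0.10253017)·164/1317 = 0.013640483.
Sum = 0.11436072.
SE = √(0.11436072) = 0.3382.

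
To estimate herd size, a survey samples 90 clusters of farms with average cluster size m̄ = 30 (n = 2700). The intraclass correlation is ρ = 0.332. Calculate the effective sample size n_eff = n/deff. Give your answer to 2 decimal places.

254.05

deff = 1 + (30 − 1)·0.332 = 1 + 9.628 = 10.628.
n_eff = 2700 / 10.628 = 254.05.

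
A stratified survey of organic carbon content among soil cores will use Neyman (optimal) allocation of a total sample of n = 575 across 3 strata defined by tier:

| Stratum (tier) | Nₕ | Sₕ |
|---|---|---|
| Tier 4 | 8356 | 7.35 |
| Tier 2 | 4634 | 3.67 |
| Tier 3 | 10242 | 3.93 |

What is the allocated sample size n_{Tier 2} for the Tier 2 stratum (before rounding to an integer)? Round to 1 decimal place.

Neyman allocation: nₕ = n·NₕSₕ / Σⱼ NⱼSⱼ.
Σ NⱼSⱼ = 8356·7.35 + 4634·3.67 + 10242·3.93 = 118674.44.
n_{Tier 2} = 575·4634·3.67 / 118674.44 = 82.4.

82.4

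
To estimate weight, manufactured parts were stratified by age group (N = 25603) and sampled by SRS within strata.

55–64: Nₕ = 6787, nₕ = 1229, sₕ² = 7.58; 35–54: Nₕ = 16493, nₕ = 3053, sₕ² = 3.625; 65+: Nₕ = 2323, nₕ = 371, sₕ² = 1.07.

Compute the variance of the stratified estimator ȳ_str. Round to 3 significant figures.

Var(ȳ_str) = Σₕ Wₕ²(1 − fₕ)sₕ²/nₕ with Wₕ = Nₕ/N, N = 25603.
55–64: Wₕ = 0.26508612; term = 0.26508612²·(1 − 0.18108148)·7.58/1229 = 3.5492125 × 10^-4.
35–54: Wₕ = 0.64418232; term = 0.64418232²·(1 − 0.18510883)·3.625/3053 = 4.015119 × 10^-4.
65+: Wₕ = 0.09073155; term = 0.09073155²·(1 − 0.15970728)·1.07/371 = 1.9950656 × 10^-5.
Sum = 7.7638381 × 10^-4.

7.76 × 10^-4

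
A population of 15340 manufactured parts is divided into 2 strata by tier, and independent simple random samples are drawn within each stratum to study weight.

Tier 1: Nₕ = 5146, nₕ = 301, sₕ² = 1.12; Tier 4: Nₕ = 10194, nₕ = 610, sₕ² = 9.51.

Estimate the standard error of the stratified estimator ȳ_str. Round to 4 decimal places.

0.0829

Var(ȳ_str) = Σₕ Wₕ²(1 − fₕ)sₕ²/nₕ with Wₕ = Nₕ/N, N = 15340.
Tier 1: Wₕ = 0.33546284; term = 0.33546284²·(1 − 0.05849203)·1.12/301 = 3.9424335 × 10^-4.
Tier 4: Wₕ = 0.66453716; term = 0.66453716²·(1 − 0.05983912)·9.51/610 = 0.0064727882.
Sum = 0.0068670316.
SE = √(0.0068670316) = 0.0829.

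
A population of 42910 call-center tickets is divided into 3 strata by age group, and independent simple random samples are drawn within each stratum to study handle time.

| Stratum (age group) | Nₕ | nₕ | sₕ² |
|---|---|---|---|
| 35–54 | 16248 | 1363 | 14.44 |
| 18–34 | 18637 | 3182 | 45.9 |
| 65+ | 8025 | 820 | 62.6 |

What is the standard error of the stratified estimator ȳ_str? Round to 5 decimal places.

0.07775

Var(ȳ_str) = Σₕ Wₕ²(1 − fₕ)sₕ²/nₕ with Wₕ = Nₕ/N, N = 42910.
35–54: Wₕ = 0.37865299; term = 0.37865299²·(1 − 0.08388725)·14.44/1363 = 0.0013915636.
18–34: Wₕ = 0.43432766; term = 0.43432766²·(1 − 0.17073563)·45.9/3182 = 0.0022565268.
65+: Wₕ = 0.18701934; term = 0.18701934²·(1 − 0.10218069)·62.6/820 = 0.0023973005.
Sum = 0.0060453909.
SE = √(0.0060453909) = 0.07775.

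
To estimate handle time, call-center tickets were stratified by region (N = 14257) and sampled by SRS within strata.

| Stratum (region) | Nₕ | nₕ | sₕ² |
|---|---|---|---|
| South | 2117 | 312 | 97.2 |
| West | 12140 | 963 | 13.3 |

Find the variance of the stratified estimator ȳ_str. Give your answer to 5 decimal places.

0.01508

Var(ȳ_str) = Σₕ Wₕ²(1 − fₕ)sₕ²/nₕ with Wₕ = Nₕ/N, N = 14257.
South: Wₕ = 0.14848846; term = 0.14848846²·(1 − 0.14737837)·97.2/312 = 0.0058567062.
West: Wₕ = 0.85151154; term = 0.85151154²·(1 − 0.07932455)·13.3/963 = 0.0092196194.
Sum = 0.015076326.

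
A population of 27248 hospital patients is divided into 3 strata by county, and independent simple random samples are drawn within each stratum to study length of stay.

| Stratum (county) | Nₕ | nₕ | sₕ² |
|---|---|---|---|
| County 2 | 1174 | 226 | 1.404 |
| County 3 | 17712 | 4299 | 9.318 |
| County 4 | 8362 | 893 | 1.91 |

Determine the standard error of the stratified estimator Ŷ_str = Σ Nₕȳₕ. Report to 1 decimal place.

Var(Ŷ_str) = Σₕ Nₕ²(1 − fₕ)sₕ²/nₕ.
County 2: 1174²·(1 − 226/1174)·1.404/226 = 6914.0912.
County 3: 17712²·(1 − 4299/17712)·9.318/4299 = 514930.7.
County 4: 8362²·(1 − 893/8362)·1.91/893 = 133584.03.
Sum = 655428.82.
SE = √(655428.82) = 809.6.

809.6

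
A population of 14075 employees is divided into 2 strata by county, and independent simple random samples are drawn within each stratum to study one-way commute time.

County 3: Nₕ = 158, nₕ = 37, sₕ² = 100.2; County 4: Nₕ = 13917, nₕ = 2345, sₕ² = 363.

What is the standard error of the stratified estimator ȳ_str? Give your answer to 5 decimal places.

0.35511

Var(ȳ_str) = Σₕ Wₕ²(1 − fₕ)sₕ²/nₕ with Wₕ = Nₕ/N, N = 14075.
County 3: Wₕ = 0.01122558; term = 0.01122558²·(1 − 0.23417722)·100.2/37 = 2.6134347 × 10^-4.
County 4: Wₕ = 0.98877442; term = 0.98877442²·(1 − 0.16849896)·363/2345 = 0.12584067.
Sum = 0.12610201.
SE = √(0.12610201) = 0.35511.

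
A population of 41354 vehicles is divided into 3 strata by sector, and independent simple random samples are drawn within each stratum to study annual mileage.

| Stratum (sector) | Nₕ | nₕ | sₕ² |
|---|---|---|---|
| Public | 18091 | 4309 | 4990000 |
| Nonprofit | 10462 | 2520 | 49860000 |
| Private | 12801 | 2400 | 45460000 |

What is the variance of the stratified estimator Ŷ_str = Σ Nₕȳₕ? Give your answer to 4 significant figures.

4.455 × 10^12

Var(Ŷ_str) = Σₕ Nₕ²(1 − fₕ)sₕ²/nₕ.
Public: 18091²·(1 − 4309/18091)·4990000/4309 = 2.8873463 × 10^11.
Nonprofit: 10462²·(1 − 2520/10462)·49860000/2520 = 1.6439793 × 10^12.
Private: 12801²·(1 − 2400/12801)·45460000/2400 = 2.5219541 × 10^12.
Sum = 4.454668 × 10^12.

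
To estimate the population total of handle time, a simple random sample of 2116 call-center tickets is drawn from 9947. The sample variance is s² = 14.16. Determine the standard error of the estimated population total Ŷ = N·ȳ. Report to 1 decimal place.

722.0

Var(Ŷ) = N²·Var(ȳ) = N²·(1 − n/N)·s²/n.
f = 2116/9947 = 0.21272746; Var(ȳ) = 0.78727254·14.16/2116 = 0.0052683267.
Var(Ŷ) = 9947² · 0.0052683267 = 521263.04.
SE(Ŷ) = √(521263.04) = 722.0.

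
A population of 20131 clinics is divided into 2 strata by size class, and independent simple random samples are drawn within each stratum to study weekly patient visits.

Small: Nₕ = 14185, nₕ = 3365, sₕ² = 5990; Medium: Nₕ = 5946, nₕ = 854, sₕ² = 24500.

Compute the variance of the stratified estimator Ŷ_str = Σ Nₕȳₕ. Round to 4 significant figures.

1.142 × 10^9

Var(Ŷ_str) = Σₕ Nₕ²(1 − fₕ)sₕ²/nₕ.
Small: 14185²·(1 − 3365/14185)·5990/3365 = 2.7321111 × 10^8.
Medium: 5946²·(1 − 854/5946)·24500/854 = 8.6860338 × 10^8.
Sum = 1.1418145 × 10^9.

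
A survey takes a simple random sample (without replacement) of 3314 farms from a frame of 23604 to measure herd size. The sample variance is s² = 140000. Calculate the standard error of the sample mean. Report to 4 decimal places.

6.0261

Under SRS without replacement, Var(ȳ) = (1 − f)·s²/n with f = n/N = 3314/23604 = 0.14039993.
Var(ȳ) = (1 − 0.14039993)·140000/3314 = 0.85960007·42.245021 = 36.313823.
SE(ȳ) = √(36.313823) = 6.0261.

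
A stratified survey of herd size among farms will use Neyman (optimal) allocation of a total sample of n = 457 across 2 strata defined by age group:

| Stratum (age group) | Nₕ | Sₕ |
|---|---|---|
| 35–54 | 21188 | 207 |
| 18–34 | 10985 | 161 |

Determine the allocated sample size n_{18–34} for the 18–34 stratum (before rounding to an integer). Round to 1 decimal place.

131.3

Neyman allocation: nₕ = n·NₕSₕ / Σⱼ NⱼSⱼ.
Σ NⱼSⱼ = 21188·207 + 10985·161 = 6.154501 × 10^6.
n_{18–34} = 457·10985·161 / (6.154501 × 10^6) = 131.3.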